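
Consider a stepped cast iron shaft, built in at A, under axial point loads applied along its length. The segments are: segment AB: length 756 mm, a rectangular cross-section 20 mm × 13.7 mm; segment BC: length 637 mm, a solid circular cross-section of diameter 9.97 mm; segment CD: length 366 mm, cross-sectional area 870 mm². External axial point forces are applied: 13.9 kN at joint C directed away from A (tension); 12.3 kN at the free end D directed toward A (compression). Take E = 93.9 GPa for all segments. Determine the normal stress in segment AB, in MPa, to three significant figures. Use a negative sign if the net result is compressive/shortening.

5.84 MPa

Internal axial forces (sectioning from the free end, tension +): N_CD = -12.3 kN, N_BC = 1.6 kN, N_AB = 1.6 kN.
A_AB = 274 mm².
σ_AB = N_AB/A_AB = 1600/274 = 5.839 MPa.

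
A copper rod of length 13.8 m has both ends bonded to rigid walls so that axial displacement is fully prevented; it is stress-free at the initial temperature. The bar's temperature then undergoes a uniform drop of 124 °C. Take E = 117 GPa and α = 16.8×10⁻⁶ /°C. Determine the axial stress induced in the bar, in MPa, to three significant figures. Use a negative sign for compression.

Free thermal expansion αLΔT = 16.8e-6 · 13800 · -124 = -28.75 mm.
The walls impose strain ε = −(-28.75)/13800 = 2.0832e-03; σ = Eε = 117000 · 2.0832e-03 = 243.7 MPa.

244 MPa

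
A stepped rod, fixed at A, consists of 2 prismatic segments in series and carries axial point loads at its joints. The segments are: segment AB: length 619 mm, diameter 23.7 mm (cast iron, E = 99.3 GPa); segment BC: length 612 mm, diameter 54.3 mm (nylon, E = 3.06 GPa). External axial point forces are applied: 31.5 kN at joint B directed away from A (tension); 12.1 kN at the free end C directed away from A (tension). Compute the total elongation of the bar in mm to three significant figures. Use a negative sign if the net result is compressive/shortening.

Internal axial forces (sectioning from the free end, tension +): N_BC = 12.1 kN, N_AB = 43.6 kN.
A_AB = 441.2 mm².
A_BC = 2316 mm².
δ_AB = 43600·619/(441.2·99300) = 0.6161 mm
δ_BC = 12100·612/(2316·3060) = 1.045 mm
δ = Σδ_i = 1.661 mm.

1.66 mm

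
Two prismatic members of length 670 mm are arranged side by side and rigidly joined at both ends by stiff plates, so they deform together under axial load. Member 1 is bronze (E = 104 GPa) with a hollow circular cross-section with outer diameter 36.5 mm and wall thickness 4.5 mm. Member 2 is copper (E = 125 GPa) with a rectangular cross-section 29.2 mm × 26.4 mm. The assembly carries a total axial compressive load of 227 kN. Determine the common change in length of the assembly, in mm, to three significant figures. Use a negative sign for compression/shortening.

A_1 = 452.4 mm².
A_2 = 770.9 mm².
Equal strain + equilibrium ⇒ each member carries load in proportion to AE: A₁E₁ = 47050000 N, A₂E₂ = 96360000 N, ΣAE = 143400000 N.
δ = PL/ΣAE = -227000·670/143400000 = -1.061 mm.

-1.06 mm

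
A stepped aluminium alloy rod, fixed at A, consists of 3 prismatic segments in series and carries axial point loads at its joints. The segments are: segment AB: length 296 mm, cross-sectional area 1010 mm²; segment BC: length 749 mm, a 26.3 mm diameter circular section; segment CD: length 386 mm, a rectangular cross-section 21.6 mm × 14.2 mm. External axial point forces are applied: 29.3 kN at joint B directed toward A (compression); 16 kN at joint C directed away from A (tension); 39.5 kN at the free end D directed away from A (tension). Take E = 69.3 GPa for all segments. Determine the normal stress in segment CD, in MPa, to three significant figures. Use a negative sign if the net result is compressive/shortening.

Internal axial forces (sectioning from the free end, tension +): N_CD = 39.5 kN, N_BC = 55.5 kN, N_AB = 26.2 kN.
A_CD = 306.7 mm².
σ_CD = N_CD/A_CD = 39500/306.7 = 128.8 MPa.

129 MPa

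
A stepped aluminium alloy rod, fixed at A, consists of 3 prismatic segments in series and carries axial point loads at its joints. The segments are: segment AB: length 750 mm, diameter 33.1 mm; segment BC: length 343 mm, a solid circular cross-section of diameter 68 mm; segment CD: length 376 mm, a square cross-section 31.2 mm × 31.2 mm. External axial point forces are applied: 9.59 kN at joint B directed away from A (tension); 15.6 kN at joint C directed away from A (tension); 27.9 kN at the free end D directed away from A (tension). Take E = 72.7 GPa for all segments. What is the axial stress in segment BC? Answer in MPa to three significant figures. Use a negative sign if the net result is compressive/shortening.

Internal axial forces (sectioning from the free end, tension +): N_CD = 27.9 kN, N_BC = 43.5 kN, N_AB = 53.09 kN.
A_BC = 3632 mm².
σ_BC = N_BC/A_BC = 43500/3632 = 11.98 MPa.

12.0 MPa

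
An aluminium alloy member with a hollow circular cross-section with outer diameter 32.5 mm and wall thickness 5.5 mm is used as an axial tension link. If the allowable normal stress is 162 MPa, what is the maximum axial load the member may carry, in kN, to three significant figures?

75.6 kN

A = 466.5 mm².
P_max = σ_allow · A = 162 · 466.5 = 75580 N = 75.58 kN.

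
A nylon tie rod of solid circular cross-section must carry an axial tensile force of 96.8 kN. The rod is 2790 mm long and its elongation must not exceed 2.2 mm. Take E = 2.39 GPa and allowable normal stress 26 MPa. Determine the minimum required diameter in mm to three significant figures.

256 mm

Required area A ≥ P/σ_allow = 96800/26 = 3723 mm².
For a solid circular section, d ≥ √(4A/π) = 68.85 mm.
Elongation limit: A ≥ PL/(Eδ_allow) = 96800·2790/(2390·2.2) = 51360 mm² ⇒ d ≥ 255.7 mm.
The elongation limit governs.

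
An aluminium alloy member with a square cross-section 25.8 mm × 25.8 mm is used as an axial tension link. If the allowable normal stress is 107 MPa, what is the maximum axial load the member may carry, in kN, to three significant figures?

A = 665.6 mm².
P_max = σ_allow · A = 107 · 665.6 = 71220 N = 71.22 kN.

71.2 kN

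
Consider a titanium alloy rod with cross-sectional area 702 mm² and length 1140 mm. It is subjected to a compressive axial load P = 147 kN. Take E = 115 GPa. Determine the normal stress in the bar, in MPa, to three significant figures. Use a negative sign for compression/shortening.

σ = N/A = -147000/702 = -209.4 MPa.

-209 MPa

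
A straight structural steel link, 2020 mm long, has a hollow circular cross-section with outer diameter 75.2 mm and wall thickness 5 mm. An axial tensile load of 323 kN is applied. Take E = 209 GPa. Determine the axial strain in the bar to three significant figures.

0.00140

A = 1103 mm².
σ = N/A = 292.9 MPa; ε = σ/E = 292.9/209000 = 1.402e-03.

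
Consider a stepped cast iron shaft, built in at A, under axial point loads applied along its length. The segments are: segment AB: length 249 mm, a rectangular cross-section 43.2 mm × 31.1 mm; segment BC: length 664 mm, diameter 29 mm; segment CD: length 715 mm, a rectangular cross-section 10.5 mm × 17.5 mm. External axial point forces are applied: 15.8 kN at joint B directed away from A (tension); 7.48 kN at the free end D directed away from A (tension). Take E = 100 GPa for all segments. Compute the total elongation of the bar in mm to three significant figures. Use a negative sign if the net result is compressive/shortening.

Internal axial forces (sectioning from the free end, tension +): N_CD = 7.48 kN, N_BC = 7.48 kN, N_AB = 23.28 kN.
A_AB = 1344 mm².
A_BC = 660.5 mm².
A_CD = 183.8 mm².
δ_AB = 23280·249/(1344·100000) = 0.04315 mm
δ_BC = 7480·664/(660.5·100000) = 0.07519 mm
δ_CD = 7480·715/(183.8·100000) = 0.2911 mm
δ = Σδ_i = 0.4094 mm.

0.409 mm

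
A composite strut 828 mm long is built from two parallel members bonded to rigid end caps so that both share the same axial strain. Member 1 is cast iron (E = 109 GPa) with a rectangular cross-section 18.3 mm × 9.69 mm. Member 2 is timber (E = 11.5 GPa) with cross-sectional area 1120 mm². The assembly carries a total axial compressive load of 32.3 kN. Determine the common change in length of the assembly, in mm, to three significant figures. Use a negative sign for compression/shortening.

A_1 = 177.3 mm².
Equal strain + equilibrium ⇒ each member carries load in proportion to AE: A₁E₁ = 19330000 N, A₂E₂ = 12880000 N, ΣAE = 32210000 N.
δ = PL/ΣAE = -32300·828/32210000 = -0.8303 mm.

-0.830 mm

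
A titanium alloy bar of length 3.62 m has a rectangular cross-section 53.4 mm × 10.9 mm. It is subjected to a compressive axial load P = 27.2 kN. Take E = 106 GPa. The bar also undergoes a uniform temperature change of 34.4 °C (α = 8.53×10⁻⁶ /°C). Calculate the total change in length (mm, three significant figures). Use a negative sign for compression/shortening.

A = 582.1 mm².
δ_mech = NL/(AE) = -27200·3620/(582.1·106000) = -1.596 mm.
δ_thermal = αLΔT = 8.53e-6·3620·34.4 = 1.062 mm.
δ = δ_mech + δ_thermal = -0.5337 mm.

-0.534 mm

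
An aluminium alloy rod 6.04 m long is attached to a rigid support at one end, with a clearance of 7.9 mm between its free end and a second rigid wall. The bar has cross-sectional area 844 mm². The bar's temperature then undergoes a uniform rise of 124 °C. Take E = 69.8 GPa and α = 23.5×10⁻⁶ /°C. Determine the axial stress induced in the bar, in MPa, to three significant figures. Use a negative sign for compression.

Free thermal expansion αLΔT = 23.5e-6 · 6040 · 124 = 17.6 mm.
The walls engage after the gap closes; constrained expansion = 17.6 − 7.9 = 9.701 mm.
The walls impose strain ε = −(9.701)/6040 = -1.6061e-03; σ = Eε = 69800 · -1.6061e-03 = -112.1 MPa.

-112 MPa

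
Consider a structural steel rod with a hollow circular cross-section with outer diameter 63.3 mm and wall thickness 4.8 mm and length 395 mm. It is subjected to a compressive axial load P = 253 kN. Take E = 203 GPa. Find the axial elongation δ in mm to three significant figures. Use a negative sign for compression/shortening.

A = 882.2 mm².
δ_mech = NL/(AE) = -253000·395/(882.2·203000) = -0.5581 mm.

-0.558 mm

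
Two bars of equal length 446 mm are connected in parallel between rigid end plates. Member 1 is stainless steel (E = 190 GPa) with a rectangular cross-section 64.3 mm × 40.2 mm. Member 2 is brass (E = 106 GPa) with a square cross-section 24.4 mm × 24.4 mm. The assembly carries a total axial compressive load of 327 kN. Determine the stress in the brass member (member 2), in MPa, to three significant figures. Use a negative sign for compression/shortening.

A_1 = 2585 mm².
A_2 = 595.4 mm².
Equal strain + equilibrium ⇒ each member carries load in proportion to AE: A₁E₁ = 491100000 N, A₂E₂ = 63110000 N, ΣAE = 554200000 N.
σ₂ = P·E₂/ΣAE = -327000·106000/554200000 = -62.54 MPa.

-62.5 MPa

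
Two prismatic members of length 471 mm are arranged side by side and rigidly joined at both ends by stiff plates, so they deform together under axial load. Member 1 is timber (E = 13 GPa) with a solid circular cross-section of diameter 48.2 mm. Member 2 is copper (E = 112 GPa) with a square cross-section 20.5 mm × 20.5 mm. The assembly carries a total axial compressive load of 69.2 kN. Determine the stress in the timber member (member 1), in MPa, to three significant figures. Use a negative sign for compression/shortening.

-12.7 MPa

A_1 = 1825 mm².
A_2 = 420.2 mm².
Equal strain + equilibrium ⇒ each member carries load in proportion to AE: A₁E₁ = 23720000 N, A₂E₂ = 47070000 N, ΣAE = 70790000 N.
σ₁ = P·E₁/ΣAE = -69200·13000/70790000 = -12.71 MPa.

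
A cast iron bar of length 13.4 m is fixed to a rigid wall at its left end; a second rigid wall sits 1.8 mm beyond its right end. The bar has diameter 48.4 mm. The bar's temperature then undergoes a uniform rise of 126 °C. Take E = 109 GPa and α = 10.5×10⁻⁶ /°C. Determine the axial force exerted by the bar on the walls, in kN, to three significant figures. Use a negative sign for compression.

-238 kN

Free thermal expansion αLΔT = 10.5e-6 · 13400 · 126 = 17.73 mm.
The walls engage after the gap closes; constrained expansion = 17.73 − 1.8 = 15.93 mm.
The walls impose strain ε = −(15.93)/13400 = -1.1887e-03; σ = Eε = 109000 · -1.1887e-03 = -129.6 MPa.
Wall reaction R = σ·A = -129.6·1840 = -238400 N = -238.4 kN.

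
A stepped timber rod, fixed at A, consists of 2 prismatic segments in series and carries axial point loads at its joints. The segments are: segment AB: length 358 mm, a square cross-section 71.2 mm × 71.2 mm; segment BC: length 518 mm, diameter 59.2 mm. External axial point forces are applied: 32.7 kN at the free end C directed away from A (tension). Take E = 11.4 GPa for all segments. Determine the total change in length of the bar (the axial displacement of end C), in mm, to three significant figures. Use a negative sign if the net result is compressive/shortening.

Internal axial forces (sectioning from the free end, tension +): N_BC = 32.7 kN, N_AB = 32.7 kN.
A_AB = 5069 mm².
A_BC = 2753 mm².
δ_AB = 32700·358/(5069·11400) = 0.2026 mm
δ_BC = 32700·518/(2753·11400) = 0.5398 mm
δ = Σδ_i = 0.7424 mm.

0.742 mm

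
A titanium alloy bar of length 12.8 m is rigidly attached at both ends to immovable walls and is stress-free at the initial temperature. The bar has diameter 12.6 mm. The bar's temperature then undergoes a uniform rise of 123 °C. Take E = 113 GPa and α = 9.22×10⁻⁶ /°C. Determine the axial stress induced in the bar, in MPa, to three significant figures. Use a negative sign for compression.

Free thermal expansion αLΔT = 9.22e-6 · 12800 · 123 = 14.52 mm.
The walls impose strain ε = −(14.52)/12800 = -1.1341e-03; σ = Eε = 113000 · -1.1341e-03 = -128.1 MPa.

-128 MPa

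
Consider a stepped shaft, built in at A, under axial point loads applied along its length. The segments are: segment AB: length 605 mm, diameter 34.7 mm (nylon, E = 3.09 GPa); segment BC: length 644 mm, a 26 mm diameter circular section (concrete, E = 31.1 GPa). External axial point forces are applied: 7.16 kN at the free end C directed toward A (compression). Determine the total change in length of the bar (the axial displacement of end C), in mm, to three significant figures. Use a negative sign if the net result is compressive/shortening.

Internal axial forces (sectioning from the free end, tension +): N_BC = -7.16 kN, N_AB = -7.16 kN.
A_AB = 945.7 mm².
A_BC = 530.9 mm².
δ_AB = -7160·605/(945.7·3090) = -1.482 mm
δ_BC = -7160·644/(530.9·31100) = -0.2793 mm
δ = Σδ_i = -1.762 mm.

-1.76 mm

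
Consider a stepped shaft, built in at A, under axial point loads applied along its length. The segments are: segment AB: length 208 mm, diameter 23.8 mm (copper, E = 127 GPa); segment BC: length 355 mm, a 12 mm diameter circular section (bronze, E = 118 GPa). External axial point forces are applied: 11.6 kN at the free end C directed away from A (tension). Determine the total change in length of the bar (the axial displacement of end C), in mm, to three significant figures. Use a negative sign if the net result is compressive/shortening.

0.351 mm

Internal axial forces (sectioning from the free end, tension +): N_BC = 11.6 kN, N_AB = 11.6 kN.
A_AB = 444.9 mm².
A_BC = 113.1 mm².
δ_AB = 11600·208/(444.9·127000) = 0.0427 mm
δ_BC = 11600·355/(113.1·118000) = 0.3086 mm
δ = Σδ_i = 0.3513 mm.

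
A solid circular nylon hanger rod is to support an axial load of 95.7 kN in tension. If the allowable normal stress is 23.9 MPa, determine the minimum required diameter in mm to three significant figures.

Required area A ≥ P/σ_allow = 95700/23.9 = 4004 mm².
For a solid circular section, d ≥ √(4A/π) = 71.4 mm.

71.4 mm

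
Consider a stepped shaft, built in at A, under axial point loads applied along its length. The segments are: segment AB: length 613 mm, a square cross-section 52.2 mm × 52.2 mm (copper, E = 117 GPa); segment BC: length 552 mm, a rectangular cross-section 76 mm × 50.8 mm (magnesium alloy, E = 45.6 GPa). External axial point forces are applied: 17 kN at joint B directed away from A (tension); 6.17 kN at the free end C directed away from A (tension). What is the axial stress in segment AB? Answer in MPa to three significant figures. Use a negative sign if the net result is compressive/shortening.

8.50 MPa

Internal axial forces (sectioning from the free end, tension +): N_BC = 6.17 kN, N_AB = 23.17 kN.
A_AB = 2725 mm².
σ_AB = N_AB/A_AB = 23170/2725 = 8.503 MPa.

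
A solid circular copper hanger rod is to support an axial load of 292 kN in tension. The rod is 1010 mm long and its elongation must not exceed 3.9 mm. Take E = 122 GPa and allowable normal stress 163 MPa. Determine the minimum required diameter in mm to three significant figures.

47.8 mm

Required area A ≥ P/σ_allow = 292000/163 = 1791 mm².
For a solid circular section, d ≥ √(4A/π) = 47.76 mm.
Elongation limit: A ≥ PL/(Eδ_allow) = 292000·1010/(122000·3.9) = 619.8 mm² ⇒ d ≥ 28.09 mm.
The stress limit governs.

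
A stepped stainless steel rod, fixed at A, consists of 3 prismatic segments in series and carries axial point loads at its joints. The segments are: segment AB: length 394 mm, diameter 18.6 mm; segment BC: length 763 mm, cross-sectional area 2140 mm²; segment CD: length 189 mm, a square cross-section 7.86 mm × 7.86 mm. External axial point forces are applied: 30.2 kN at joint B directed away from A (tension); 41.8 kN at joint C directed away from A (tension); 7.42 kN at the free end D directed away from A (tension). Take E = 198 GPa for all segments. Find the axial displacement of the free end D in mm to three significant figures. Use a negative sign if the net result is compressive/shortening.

0.785 mm

Internal axial forces (sectioning from the free end, tension +): N_CD = 7.42 kN, N_BC = 49.22 kN, N_AB = 79.42 kN.
A_AB = 271.7 mm².
A_CD = 61.78 mm².
δ_AB = 79420·394/(271.7·198000) = 0.5816 mm
δ_BC = 49220·763/(2140·198000) = 0.08863 mm
δ_CD = 7420·189/(61.78·198000) = 0.1146 mm
δ = Σδ_i = 0.7849 mm.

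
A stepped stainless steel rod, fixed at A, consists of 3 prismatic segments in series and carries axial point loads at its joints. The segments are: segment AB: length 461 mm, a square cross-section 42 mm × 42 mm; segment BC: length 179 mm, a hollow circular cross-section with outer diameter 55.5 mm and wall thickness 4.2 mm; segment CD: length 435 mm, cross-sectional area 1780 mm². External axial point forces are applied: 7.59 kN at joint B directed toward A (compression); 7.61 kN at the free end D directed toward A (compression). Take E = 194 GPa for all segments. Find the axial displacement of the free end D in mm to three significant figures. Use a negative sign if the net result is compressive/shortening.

-0.0404 mm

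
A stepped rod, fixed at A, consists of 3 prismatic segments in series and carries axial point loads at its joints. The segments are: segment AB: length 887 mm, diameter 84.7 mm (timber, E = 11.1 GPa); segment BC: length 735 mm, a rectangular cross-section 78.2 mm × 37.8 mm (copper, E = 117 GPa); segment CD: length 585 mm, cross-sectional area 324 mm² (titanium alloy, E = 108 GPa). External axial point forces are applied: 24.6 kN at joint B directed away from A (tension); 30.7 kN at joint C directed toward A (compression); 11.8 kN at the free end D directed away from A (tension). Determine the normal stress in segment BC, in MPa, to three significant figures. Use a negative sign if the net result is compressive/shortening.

-6.39 MPa

Internal axial forces (sectioning from the free end, tension +): N_CD = 11.8 kN, N_BC = -18.9 kN, N_AB = 5.7 kN.
A_BC = 2956 mm².
σ_BC = N_BC/A_BC = -18900/2956 = -6.394 MPa.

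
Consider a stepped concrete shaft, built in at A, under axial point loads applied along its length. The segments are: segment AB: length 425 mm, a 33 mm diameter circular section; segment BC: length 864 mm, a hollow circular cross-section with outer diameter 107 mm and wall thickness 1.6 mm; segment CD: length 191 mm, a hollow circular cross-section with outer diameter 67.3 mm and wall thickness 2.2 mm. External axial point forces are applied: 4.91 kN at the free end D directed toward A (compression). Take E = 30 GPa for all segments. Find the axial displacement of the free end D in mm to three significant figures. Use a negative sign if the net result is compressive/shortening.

-0.418 mm

Internal axial forces (sectioning from the free end, tension +): N_CD = -4.91 kN, N_BC = -4.91 kN, N_AB = -4.91 kN.
A_AB = 855.3 mm².
A_BC = 529.8 mm².
A_CD = 449.9 mm².
δ_AB = -4910·425/(855.3·30000) = -0.08133 mm
δ_BC = -4910·864/(529.8·30000) = -0.2669 mm
δ_CD = -4910·191/(449.9·30000) = -0.06948 mm
δ = Σδ_i = -0.4177 mm.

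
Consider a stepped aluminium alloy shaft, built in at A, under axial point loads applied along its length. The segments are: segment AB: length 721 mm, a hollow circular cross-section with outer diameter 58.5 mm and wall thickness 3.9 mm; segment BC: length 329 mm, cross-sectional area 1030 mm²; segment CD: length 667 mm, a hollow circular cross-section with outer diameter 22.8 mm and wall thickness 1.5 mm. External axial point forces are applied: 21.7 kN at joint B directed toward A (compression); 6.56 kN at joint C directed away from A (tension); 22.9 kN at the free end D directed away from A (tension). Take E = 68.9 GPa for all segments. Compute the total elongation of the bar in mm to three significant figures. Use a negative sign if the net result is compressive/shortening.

2.47 mm

Internal axial forces (sectioning from the free end, tension +): N_CD = 22.9 kN, N_BC = 29.46 kN, N_AB = 7.76 kN.
A_AB = 669 mm².
A_CD = 100.4 mm².
δ_AB = 7760·721/(669·68900) = 0.1214 mm
δ_BC = 29460·329/(1030·68900) = 0.1366 mm
δ_CD = 22900·667/(100.4·68900) = 2.209 mm
δ = Σδ_i = 2.467 mm.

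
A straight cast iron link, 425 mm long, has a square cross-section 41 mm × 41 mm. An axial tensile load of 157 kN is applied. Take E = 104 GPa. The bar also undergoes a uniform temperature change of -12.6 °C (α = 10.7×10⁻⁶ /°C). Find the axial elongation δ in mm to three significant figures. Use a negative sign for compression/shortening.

A = 1681 mm².
δ_mech = NL/(AE) = 157000·425/(1681·104000) = 0.3817 mm.
δ_thermal = αLΔT = 10.7e-6·425·-12.6 = -0.0573 mm.
δ = δ_mech + δ_thermal = 0.3244 mm.

0.324 mm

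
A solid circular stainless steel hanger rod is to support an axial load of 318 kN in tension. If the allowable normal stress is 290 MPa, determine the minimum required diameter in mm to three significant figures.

37.4 mm

Required area A ≥ P/σ_allow = 318000/290 = 1097 mm².
For a solid circular section, d ≥ √(4A/π) = 37.37 mm.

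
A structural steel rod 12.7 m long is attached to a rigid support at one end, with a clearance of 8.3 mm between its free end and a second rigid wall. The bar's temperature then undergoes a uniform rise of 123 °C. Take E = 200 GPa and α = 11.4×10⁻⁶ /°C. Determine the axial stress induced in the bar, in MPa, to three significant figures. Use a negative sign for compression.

Free thermal expansion αLΔT = 11.4e-6 · 12700 · 123 = 17.81 mm.
The walls engage after the gap closes; constrained expansion = 17.81 − 8.3 = 9.508 mm.
The walls impose strain ε = −(9.508)/12700 = -7.4866e-04; σ = Eε = 200000 · -7.4866e-04 = -149.7 MPa.

-150 MPa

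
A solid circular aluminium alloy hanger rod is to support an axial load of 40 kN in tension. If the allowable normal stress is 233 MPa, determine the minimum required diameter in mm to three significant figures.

Required area A ≥ P/σ_allow = 40000/233 = 171.7 mm².
For a solid circular section, d ≥ √(4A/π) = 14.78 mm.

14.8 mm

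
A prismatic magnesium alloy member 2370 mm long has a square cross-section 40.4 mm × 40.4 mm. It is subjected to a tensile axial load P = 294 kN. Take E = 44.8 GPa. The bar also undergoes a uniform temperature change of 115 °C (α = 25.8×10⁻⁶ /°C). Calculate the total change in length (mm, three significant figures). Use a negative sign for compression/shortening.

16.6 mm

A = 1632 mm².
δ_mech = NL/(AE) = 294000·2370/(1632·44800) = 9.529 mm.
δ_thermal = αLΔT = 25.8e-6·2370·115 = 7.032 mm.
δ = δ_mech + δ_thermal = 16.56 mm.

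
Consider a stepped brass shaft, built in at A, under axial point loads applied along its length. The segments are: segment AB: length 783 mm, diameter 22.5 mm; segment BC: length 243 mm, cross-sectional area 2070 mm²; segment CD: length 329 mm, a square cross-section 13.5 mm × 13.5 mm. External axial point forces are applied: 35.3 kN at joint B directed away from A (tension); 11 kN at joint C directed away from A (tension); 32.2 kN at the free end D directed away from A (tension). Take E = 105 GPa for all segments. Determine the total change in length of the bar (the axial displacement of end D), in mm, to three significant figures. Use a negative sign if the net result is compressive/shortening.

Internal axial forces (sectioning from the free end, tension +): N_CD = 32.2 kN, N_BC = 43.2 kN, N_AB = 78.5 kN.
A_AB = 397.6 mm².
A_CD = 182.2 mm².
δ_AB = 78500·783/(397.6·105000) = 1.472 mm
δ_BC = 43200·243/(2070·105000) = 0.0483 mm
δ_CD = 32200·329/(182.2·105000) = 0.5536 mm
δ = Σδ_i = 2.074 mm.

2.07 mm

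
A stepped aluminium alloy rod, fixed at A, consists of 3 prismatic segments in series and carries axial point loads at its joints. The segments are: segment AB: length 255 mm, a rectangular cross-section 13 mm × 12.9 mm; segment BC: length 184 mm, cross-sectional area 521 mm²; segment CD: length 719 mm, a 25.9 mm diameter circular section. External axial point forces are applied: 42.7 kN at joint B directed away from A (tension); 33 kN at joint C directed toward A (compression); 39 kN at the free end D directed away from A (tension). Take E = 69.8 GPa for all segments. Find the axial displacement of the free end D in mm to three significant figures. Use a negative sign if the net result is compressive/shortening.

1.85 mm

Internal axial forces (sectioning from the free end, tension +): N_CD = 39 kN, N_BC = 6 kN, N_AB = 48.7 kN.
A_AB = 167.7 mm².
A_CD = 526.9 mm².
δ_AB = 48700·255/(167.7·69800) = 1.061 mm
δ_BC = 6000·184/(521·69800) = 0.03036 mm
δ_CD = 39000·719/(526.9·69800) = 0.7625 mm
δ = Σδ_i = 1.854 mm.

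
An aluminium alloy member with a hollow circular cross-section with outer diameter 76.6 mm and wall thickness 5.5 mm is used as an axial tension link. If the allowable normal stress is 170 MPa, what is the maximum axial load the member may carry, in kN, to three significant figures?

A = 1229 mm².
P_max = σ_allow · A = 170 · 1229 = 208800 N = 208.8 kN.

209 kN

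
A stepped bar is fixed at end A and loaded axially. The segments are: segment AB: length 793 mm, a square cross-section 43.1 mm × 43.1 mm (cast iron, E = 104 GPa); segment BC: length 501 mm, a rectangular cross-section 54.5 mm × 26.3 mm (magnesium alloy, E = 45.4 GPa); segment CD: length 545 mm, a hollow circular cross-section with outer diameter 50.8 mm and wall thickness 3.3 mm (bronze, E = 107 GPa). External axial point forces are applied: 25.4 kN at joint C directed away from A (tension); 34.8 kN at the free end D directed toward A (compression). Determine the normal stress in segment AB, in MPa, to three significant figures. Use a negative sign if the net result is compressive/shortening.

-5.06 MPa

Internal axial forces (sectioning from the free end, tension +): N_CD = -34.8 kN, N_BC = -9.4 kN, N_AB = -9.4 kN.
A_AB = 1858 mm².
σ_AB = N_AB/A_AB = -9400/1858 = -5.06 MPa.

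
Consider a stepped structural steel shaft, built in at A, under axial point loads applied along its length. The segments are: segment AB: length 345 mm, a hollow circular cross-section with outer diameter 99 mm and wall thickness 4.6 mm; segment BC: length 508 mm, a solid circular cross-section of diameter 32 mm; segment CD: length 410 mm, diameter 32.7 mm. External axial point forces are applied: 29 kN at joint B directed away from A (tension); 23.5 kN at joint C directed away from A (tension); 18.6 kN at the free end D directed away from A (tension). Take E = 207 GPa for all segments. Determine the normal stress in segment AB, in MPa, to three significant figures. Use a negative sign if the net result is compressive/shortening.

52.1 MPa

Internal axial forces (sectioning from the free end, tension +): N_CD = 18.6 kN, N_BC = 42.1 kN, N_AB = 71.1 kN.
A_AB = 1364 mm².
σ_AB = N_AB/A_AB = 71100/1364 = 52.12 MPa.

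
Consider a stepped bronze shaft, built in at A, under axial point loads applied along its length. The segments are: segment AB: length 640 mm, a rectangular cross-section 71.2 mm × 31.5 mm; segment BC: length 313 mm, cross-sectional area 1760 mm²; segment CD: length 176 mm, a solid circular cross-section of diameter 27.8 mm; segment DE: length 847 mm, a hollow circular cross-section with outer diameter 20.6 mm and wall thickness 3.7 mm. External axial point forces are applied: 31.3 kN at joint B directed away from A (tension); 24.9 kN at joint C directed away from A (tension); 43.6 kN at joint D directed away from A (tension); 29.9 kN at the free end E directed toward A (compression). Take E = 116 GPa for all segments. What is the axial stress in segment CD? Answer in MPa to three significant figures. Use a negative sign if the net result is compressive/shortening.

22.6 MPa

Internal axial forces (sectioning from the free end, tension +): N_DE = -29.9 kN, N_CD = 13.7 kN, N_BC = 38.6 kN, N_AB = 69.9 kN.
A_CD = 607 mm².
σ_CD = N_CD/A_CD = 13700/607 = 22.57 MPa.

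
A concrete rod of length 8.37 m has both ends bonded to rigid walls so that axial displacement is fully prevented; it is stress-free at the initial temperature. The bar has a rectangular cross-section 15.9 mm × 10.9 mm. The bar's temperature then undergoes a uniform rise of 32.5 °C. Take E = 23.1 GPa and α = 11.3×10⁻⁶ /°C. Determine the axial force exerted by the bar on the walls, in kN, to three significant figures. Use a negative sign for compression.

-1.47 kN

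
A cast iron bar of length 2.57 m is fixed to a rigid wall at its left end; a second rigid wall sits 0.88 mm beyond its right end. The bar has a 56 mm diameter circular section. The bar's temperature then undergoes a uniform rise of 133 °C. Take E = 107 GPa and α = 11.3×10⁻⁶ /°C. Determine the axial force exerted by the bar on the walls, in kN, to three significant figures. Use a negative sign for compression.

-306 kN

Free thermal expansion αLΔT = 11.3e-6 · 2570 · 133 = 3.862 mm.
The walls engage after the gap closes; constrained expansion = 3.862 − 0.88 = 2.982 mm.
The walls impose strain ε = −(2.982)/2570 = -1.1605e-03; σ = Eε = 107000 · -1.1605e-03 = -124.2 MPa.
Wall reaction R = σ·A = -124.2·2463 = -305800 N = -305.8 kN.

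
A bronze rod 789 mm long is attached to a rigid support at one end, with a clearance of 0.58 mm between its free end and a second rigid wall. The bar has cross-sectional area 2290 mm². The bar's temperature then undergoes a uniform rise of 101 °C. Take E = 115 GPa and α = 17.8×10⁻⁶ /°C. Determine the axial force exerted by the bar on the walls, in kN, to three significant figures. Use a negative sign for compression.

Free thermal expansion αLΔT = 17.8e-6 · 789 · 101 = 1.418 mm.
The walls engage after the gap closes; constrained expansion = 1.418 − 0.58 = 0.8385 mm.
The walls impose strain ε = −(0.8385)/789 = -1.0627e-03; σ = Eε = 115000 · -1.0627e-03 = -122.2 MPa.
Wall reaction R = σ·A = -122.2·2290 = -279900 N = -279.9 kN.

-280 kN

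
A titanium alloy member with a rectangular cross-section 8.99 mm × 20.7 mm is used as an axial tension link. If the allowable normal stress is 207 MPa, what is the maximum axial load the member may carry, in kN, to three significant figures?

38.5 kN

A = 186.1 mm².
P_max = σ_allow · A = 207 · 186.1 = 38520 N = 38.52 kN.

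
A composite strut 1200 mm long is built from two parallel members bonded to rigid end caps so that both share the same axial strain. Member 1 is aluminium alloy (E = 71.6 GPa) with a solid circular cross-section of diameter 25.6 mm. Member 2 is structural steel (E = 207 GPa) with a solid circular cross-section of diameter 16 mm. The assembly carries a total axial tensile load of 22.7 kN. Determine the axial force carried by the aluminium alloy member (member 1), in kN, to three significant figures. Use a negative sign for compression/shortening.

A_1 = 514.7 mm².
A_2 = 201.1 mm².
Equal strain + equilibrium ⇒ each member carries load in proportion to AE: A₁E₁ = 36850000 N, A₂E₂ = 41620000 N, ΣAE = 78470000 N.
F₁ = P·A₁E₁/ΣAE = 22700·36850000/78470000 = 10660 N.

10.7 kN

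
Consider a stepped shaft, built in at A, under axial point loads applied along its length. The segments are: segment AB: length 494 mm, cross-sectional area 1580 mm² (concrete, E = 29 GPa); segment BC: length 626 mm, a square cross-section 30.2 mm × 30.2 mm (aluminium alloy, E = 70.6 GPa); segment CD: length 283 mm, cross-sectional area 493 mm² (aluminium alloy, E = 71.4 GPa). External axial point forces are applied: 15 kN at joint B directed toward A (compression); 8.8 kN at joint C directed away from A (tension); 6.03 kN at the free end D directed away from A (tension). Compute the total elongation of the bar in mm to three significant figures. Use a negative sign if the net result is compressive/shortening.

Internal axial forces (sectioning from the free end, tension +): N_CD = 6.03 kN, N_BC = 14.83 kN, N_AB = -0.17 kN.
A_BC = 912 mm².
δ_AB = -170·494/(1580·29000) = -0.001833 mm
δ_BC = 14830·626/(912·70600) = 0.1442 mm
δ_CD = 6030·283/(493·71400) = 0.04848 mm
δ = Σδ_i = 0.1908 mm.

0.191 mm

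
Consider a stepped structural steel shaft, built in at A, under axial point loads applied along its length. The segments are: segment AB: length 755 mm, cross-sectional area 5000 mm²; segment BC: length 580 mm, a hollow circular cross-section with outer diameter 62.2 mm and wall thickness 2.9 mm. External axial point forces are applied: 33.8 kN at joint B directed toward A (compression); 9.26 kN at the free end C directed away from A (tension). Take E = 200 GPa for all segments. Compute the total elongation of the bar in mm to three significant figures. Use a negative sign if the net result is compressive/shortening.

Internal axial forces (sectioning from the free end, tension +): N_BC = 9.26 kN, N_AB = -24.54 kN.
A_BC = 540.3 mm².
δ_AB = -24540·755/(5000·200000) = -0.01853 mm
δ_BC = 9260·580/(540.3·200000) = 0.04971 mm
δ = Σδ_i = 0.03118 mm.

0.0312 mm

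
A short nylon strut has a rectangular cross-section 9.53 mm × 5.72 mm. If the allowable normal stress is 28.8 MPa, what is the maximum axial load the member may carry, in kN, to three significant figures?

1.57 kN

A = 54.51 mm².
P_max = σ_allow · A = 28.8 · 54.51 = 1570 N = 1.57 kN.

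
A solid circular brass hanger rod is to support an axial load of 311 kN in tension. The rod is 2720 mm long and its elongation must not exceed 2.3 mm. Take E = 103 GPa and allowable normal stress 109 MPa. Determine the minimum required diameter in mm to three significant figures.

67.4 mm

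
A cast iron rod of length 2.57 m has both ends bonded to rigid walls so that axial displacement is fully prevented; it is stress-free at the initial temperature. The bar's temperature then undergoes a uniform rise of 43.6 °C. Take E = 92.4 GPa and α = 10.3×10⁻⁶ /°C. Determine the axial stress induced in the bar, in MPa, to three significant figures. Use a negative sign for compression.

Free thermal expansion αLΔT = 10.3e-6 · 2570 · 43.6 = 1.154 mm.
The walls impose strain ε = −(1.154)/2570 = -4.4908e-04; σ = Eε = 92400 · -4.4908e-04 = -41.49 MPa.

-41.5 MPa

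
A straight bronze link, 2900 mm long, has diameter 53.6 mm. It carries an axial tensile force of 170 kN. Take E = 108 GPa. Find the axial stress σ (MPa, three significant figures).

A = 2256 mm².
σ = N/A = 170000/2256 = 75.34 MPa.

75.3 MPa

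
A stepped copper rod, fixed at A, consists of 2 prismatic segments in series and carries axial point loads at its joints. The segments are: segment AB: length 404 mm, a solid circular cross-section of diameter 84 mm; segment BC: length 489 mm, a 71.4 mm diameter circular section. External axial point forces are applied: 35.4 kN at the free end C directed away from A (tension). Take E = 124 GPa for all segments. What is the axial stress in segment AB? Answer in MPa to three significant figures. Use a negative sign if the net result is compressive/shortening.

6.39 MPa

Internal axial forces (sectioning from the free end, tension +): N_BC = 35.4 kN, N_AB = 35.4 kN.
A_AB = 5542 mm².
σ_AB = N_AB/A_AB = 35400/5542 = 6.388 MPa.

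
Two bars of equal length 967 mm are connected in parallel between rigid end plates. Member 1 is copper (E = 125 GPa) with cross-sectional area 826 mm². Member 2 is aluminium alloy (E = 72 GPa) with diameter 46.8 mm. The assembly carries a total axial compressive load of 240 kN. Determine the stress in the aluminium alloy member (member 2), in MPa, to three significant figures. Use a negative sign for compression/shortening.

A_2 = 1720 mm².
Equal strain + equilibrium ⇒ each member carries load in proportion to AE: A₁E₁ = 103200000 N, A₂E₂ = 123900000 N, ΣAE = 227100000 N.
σ₂ = P·E₂/ΣAE = -240000·72000/227100000 = -76.09 MPa.

-76.1 MPa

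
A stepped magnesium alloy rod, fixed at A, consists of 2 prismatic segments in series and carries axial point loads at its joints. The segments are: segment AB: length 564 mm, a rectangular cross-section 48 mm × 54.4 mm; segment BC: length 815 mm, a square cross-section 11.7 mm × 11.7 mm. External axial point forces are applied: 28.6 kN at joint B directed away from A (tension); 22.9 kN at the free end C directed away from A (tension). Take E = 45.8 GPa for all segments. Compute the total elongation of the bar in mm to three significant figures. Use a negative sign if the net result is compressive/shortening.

Internal axial forces (sectioning from the free end, tension +): N_BC = 22.9 kN, N_AB = 51.5 kN.
A_AB = 2611 mm².
A_BC = 136.9 mm².
δ_AB = 51500·564/(2611·45800) = 0.2429 mm
δ_BC = 22900·815/(136.9·45800) = 2.977 mm
δ = Σδ_i = 3.22 mm.

3.22 mm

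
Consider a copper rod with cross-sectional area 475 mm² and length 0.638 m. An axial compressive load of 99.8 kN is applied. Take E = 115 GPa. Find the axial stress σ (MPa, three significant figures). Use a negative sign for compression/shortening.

-210 MPa

σ = N/A = -99800/475 = -210.1 MPa.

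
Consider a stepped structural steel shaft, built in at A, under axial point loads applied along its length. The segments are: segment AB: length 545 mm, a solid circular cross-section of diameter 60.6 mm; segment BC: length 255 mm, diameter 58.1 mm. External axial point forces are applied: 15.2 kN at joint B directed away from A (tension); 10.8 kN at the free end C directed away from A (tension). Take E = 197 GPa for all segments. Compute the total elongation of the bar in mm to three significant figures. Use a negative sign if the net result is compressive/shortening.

0.0302 mm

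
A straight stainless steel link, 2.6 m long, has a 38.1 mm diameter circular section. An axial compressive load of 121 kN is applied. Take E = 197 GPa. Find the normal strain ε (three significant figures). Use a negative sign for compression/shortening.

-5.39e-04

A = 1140 mm².
σ = N/A = -106.1 MPa; ε = σ/E = -106.1/197000 = -5.387e-04.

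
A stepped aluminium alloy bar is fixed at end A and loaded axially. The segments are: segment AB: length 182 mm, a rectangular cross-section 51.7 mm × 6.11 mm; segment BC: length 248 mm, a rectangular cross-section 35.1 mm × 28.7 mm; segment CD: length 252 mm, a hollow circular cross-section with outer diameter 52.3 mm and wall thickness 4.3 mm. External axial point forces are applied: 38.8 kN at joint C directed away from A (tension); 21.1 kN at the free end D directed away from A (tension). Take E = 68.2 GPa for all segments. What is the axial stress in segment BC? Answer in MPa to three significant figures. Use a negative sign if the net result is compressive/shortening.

59.5 MPa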